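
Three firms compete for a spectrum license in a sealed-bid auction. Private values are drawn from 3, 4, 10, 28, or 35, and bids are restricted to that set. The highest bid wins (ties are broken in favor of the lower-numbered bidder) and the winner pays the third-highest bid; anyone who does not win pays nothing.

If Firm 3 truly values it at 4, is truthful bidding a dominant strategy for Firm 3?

No

Consider the case where Firm 1 bids 3 and Firm 2 bids 4.
Truthful bid 4: loses, pays 0, utility 0.
Bid 10 instead: wins, pays 3, utility 4 - 3 = 1.
Since 1 > 0, bidding 10 is strictly better here, so truthful bidding is not dominant.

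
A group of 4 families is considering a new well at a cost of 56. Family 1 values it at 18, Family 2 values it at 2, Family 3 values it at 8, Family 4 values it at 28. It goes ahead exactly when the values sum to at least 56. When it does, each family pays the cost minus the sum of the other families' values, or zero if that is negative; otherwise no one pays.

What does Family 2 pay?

2

Total value 56 ≥ cost 56, so the project is built.
The other families' values sum to 54.
Cost minus that sum is 56 - 54 = 2.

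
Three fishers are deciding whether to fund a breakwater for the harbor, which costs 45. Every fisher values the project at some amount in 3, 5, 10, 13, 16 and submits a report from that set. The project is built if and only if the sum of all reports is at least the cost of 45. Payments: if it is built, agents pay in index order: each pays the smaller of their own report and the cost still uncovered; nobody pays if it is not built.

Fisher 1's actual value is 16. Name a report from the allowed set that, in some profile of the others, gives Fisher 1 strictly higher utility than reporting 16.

13

Suppose Fisher 2 reports 16 and Fisher 3 reports 16.
Report 16: project built, pays 16, utility 16 - 16 = 0.
Report 13: project built, pays 13, utility 16 - 13 = 3.
So reporting 13 beats truth here (3 > 0).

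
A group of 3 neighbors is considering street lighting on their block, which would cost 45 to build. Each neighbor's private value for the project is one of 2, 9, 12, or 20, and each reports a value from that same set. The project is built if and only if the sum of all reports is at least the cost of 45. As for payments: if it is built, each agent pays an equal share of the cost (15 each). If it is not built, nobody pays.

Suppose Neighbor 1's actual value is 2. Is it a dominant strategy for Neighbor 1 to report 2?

Yes

Check each profile of the others' reports and compare truth against every alternative report.
Others report (20, 20): truth gives 0, best alternative gives -13.
Others report (2, 2): truth gives 0, best alternative gives 0.
Others report (2, 9): truth gives 0, best alternative gives 0.
Others report (2, 12): truth gives 0, best alternative gives 0.
Others report (2, 20): truth gives 0, best alternative gives 0.
Others report (9, 2): truth gives 0, best alternative gives 0.
(Remaining 10 profiles checked similarly; truth is weakly best in each.)
In every case the truthful report is at least as good as any alternative, so it is a dominant strategy.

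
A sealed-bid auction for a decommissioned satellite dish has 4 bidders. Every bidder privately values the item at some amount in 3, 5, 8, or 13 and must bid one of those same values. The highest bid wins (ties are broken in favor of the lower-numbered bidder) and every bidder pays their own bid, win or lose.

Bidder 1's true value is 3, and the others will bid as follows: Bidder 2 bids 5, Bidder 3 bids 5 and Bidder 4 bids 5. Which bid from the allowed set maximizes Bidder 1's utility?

5

Bid 3: loses but pays 3, utility -3.
Bid 5: wins, pays 5, utility 3 - 5 = -2.
Bid 8: wins, pays 8, utility 3 - 8 = -5.
Bid 13: wins, pays 13, utility 3 - 13 = -10.
The best choice is 5 with utility -2.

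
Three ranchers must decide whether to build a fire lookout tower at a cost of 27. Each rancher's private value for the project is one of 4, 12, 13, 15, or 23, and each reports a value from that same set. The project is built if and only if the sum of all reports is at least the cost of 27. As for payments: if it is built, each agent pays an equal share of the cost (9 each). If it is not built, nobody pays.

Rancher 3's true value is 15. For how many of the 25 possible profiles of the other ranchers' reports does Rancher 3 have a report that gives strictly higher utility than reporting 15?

Others report (4, 4): truth gives 0; report 23 gives 6 > 0. Violating.
Others report (4, 12): truth gives 6; no alternative beats it.
Others report (4, 13): truth gives 6; no alternative beats it.
(Checking all 25 profiles: 1 has a profitable deviation, 24 do not.)

1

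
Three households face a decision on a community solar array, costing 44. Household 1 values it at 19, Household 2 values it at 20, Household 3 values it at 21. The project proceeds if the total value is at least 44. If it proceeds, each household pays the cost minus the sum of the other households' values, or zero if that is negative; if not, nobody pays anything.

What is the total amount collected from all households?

Total value 60 ≥ cost 44, so it is built.
Household 1: others sum to 41; max(0, 44 - 41) = 3.
Household 2: others sum to 40; max(0, 44 - 40) = 4.
Household 3: others sum to 39; max(0, 44 - 39) = 5.
Total collected = 3 + 4 + 5 = 12.

12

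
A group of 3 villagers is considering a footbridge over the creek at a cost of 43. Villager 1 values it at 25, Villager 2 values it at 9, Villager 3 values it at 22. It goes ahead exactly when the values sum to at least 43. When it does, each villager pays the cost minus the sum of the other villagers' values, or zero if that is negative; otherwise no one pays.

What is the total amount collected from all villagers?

21

Total value 56 ≥ cost 43, so it is built.
Villager 1: others sum to 31; max(0, 43 - 31) = 12.
Villager 2: others sum to 47; max(0, 43 - 47) = 0.
Villager 3: others sum to 34; max(0, 43 - 34) = 9.
Total collected = 12 + 0 + 9 = 21.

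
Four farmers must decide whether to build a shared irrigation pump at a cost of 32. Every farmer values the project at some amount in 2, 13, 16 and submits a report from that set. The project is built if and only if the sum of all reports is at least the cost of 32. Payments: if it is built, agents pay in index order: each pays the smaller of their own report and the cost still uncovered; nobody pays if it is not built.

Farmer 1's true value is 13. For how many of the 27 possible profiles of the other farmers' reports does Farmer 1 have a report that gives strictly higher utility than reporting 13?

17

Others report (2, 13, 16): truth gives 0; report 2 gives 11 > 0. Violating.
Others report (2, 16, 13): truth gives 0; report 2 gives 11 > 0. Violating.
Others report (2, 16, 16): truth gives 0; report 2 gives 11 > 0. Violating.
Others report (13, 2, 16): truth gives 0; report 2 gives 11 > 0. Violating.
Others report (2, 2, 2): truth gives 0; no alternative beats it.
Others report (2, 2, 13): truth gives 0; no alternative beats it.
(Checking all 27 profiles: 17 have a profitable deviation, 10 do not.)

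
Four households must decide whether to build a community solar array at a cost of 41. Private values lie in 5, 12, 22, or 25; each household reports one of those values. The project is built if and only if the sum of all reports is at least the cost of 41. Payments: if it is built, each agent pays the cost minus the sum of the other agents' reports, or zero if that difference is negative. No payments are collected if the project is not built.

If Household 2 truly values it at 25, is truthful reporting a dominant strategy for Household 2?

Yes

Check each profile of the others' reports and compare truth against every alternative report.
Others report (5, 12, 25): truth gives 25, best alternative gives 25.
Others report (5, 22, 22): truth gives 25, best alternative gives 25.
Others report (5, 22, 25): truth gives 25, best alternative gives 25.
Others report (5, 25, 12): truth gives 25, best alternative gives 25.
Others report (5, 25, 22): truth gives 25, best alternative gives 25.
Others report (5, 25, 25): truth gives 25, best alternative gives 25.
(Remaining 58 profiles checked similarly; truth is weakly best in each.)
In every case the truthful report is at least as good as any alternative, so it is a dominant strategy.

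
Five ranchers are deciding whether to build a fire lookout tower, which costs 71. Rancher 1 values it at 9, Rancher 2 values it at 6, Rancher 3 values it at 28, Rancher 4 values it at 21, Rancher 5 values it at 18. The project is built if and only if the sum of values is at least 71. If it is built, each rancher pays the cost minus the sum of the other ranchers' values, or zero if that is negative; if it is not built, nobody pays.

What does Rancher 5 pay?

7

Total value 82 ≥ cost 71, so the project is built.
The other ranchers' values sum to 64.
Cost minus that sum is 71 - 64 = 7.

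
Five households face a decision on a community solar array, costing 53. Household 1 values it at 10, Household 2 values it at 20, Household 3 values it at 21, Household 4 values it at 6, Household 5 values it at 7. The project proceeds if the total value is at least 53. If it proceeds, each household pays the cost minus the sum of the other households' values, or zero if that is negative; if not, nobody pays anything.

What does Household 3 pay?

Total value 64 ≥ cost 53, so the project is built.
The other households' values sum to 43.
Cost minus that sum is 53 - 43 = 10.

10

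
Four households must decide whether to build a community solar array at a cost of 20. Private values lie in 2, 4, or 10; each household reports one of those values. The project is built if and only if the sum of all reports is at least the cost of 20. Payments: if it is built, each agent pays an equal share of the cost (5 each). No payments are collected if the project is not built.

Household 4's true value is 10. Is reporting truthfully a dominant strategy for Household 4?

Check each profile of the others' reports and compare truth against every alternative report.
Others report (2, 2, 10): truth gives 5, best alternative gives 0.
Others report (2, 4, 4): truth gives 5, best alternative gives 0.
Others report (2, 10, 2): truth gives 5, best alternative gives 0.
Others report (4, 2, 4): truth gives 5, best alternative gives 0.
Others report (4, 4, 2): truth gives 5, best alternative gives 0.
Others report (4, 4, 4): truth gives 5, best alternative gives 0.
(Remaining 21 profiles checked similarly; truth is weakly best in each.)
In every case the truthful report is at least as good as any alternative, so it is a dominant strategy.

Yes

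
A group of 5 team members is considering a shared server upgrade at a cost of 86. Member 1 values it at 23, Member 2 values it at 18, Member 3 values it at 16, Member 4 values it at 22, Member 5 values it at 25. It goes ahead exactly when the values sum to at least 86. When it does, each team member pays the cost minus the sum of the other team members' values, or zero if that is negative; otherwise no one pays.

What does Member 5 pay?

7

Total value 104 ≥ cost 86, so the project is built.
The other team members' values sum to 79.
Cost minus that sum is 86 - 79 = 7.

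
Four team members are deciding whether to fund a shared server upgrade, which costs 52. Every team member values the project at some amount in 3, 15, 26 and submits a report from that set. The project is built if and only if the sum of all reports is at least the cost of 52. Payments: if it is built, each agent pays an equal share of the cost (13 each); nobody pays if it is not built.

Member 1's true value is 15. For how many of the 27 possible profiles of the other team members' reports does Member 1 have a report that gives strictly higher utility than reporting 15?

6

Others report (3, 3, 26): truth gives 0; report 26 gives 2 > 0. Violating.
Others report (3, 15, 15): truth gives 0; report 26 gives 2 > 0. Violating.
Others report (3, 26, 3): truth gives 0; report 26 gives 2 > 0. Violating.
Others report (15, 3, 15): truth gives 0; report 26 gives 2 > 0. Violating.
Others report (3, 3, 3): truth gives 0; no alternative beats it.
Others report (3, 3, 15): truth gives 0; no alternative beats it.
(Checking all 27 profiles: 6 have a profitable deviation, 21 do not.)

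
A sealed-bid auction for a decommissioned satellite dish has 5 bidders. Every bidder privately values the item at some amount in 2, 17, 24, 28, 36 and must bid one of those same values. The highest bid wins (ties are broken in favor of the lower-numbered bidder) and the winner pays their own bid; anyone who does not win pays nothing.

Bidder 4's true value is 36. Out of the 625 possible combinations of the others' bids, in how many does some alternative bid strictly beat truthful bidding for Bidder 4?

108

Others bid (2, 2, 2, 2): truth gives 0; bid 17 gives 19 > 0. Violating.
Others bid (2, 2, 2, 17): truth gives 0; bid 17 gives 19 > 0. Violating.
Others bid (2, 2, 2, 24): truth gives 0; bid 24 gives 12 > 0. Violating.
Others bid (2, 2, 2, 28): truth gives 0; bid 28 gives 8 > 0. Violating.
Others bid (2, 2, 2, 36): truth gives 0; no alternative beats it.
Others bid (2, 2, 17, 36): truth gives 0; no alternative beats it.
(Checking all 625 profiles: 108 have a profitable deviation, 517 do not.)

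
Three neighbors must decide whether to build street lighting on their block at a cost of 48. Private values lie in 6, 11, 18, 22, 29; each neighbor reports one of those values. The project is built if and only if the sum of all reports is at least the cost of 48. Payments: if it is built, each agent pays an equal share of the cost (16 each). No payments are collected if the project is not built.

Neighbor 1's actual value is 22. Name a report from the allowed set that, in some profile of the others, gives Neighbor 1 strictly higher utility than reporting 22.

29

Suppose Neighbor 2 reports 6 and Neighbor 3 reports 18.
Report 22: project not built, utility 0.
Report 29: project built, pays 16, utility 22 - 16 = 6.
So reporting 29 beats truth here (6 > 0).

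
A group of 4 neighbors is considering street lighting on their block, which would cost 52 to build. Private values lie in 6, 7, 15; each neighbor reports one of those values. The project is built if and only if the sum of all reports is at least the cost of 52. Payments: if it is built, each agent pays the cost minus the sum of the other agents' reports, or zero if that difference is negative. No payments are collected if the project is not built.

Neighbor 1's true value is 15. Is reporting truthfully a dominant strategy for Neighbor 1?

Yes

Check each profile of the others' reports and compare truth against every alternative report.
Others report (15, 15, 15): truth gives 8, best alternative gives 8.
Others report (6, 6, 6): truth gives 0, best alternative gives 0.
Others report (6, 6, 7): truth gives 0, best alternative gives 0.
Others report (6, 6, 15): truth gives 0, best alternative gives 0.
Others report (6, 7, 6): truth gives 0, best alternative gives 0.
Others report (6, 7, 7): truth gives 0, best alternative gives 0.
(Remaining 21 profiles checked similarly; truth is weakly best in each.)
In every case the truthful report is at least as good as any alternative, so it is a dominant strategy.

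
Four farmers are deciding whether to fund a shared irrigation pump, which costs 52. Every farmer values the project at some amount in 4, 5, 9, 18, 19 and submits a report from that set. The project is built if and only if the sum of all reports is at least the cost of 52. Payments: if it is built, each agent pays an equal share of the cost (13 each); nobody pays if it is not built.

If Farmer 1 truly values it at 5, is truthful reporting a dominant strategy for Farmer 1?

No

Consider the case where Farmer 2 reports 9, Farmer 3 reports 19 and Farmer 4 reports 19.
Truthful report 5: project built, pays 13, utility 5 - 13 = -8.
Report 4 instead: project not built, utility 0.
Since 0 > -8, reporting 4 is strictly better here, so truthful reporting is not dominant.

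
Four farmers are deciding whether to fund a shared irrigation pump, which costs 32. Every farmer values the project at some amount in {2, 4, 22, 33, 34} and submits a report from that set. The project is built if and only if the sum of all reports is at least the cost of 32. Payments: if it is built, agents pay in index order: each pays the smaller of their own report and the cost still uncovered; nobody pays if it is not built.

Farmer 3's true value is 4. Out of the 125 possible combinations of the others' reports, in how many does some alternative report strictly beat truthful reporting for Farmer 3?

23

Others report (2, 2, 33): truth gives 0; report 2 gives 2 > 0. Violating.
Others report (2, 2, 34): truth gives 0; report 2 gives 2 > 0. Violating.
Others report (2, 4, 33): truth gives 0; report 2 gives 2 > 0. Violating.
Others report (2, 4, 34): truth gives 0; report 2 gives 2 > 0. Violating.
Others report (2, 2, 2): truth gives 0; no alternative beats it.
Others report (2, 2, 4): truth gives 0; no alternative beats it.
(Checking all 125 profiles: 23 have a profitable deviation, 102 do not.)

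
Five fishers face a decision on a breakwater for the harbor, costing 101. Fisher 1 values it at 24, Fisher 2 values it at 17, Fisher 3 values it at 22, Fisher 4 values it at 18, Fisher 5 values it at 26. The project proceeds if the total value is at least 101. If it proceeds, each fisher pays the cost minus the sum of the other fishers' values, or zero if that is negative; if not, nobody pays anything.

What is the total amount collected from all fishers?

Total value 107 ≥ cost 101, so it is built.
Fisher 1: others sum to 83; max(0, 101 - 83) = 18.
Fisher 2: others sum to 90; max(0, 101 - 90) = 11.
Fisher 3: others sum to 85; max(0, 101 - 85) = 16.
Fisher 4: others sum to 89; max(0, 101 - 89) = 12.
Fisher 5: others sum to 81; max(0, 101 - 81) = 20.
Total collected = 18 + 11 + 16 + 12 + 20 = 77.

77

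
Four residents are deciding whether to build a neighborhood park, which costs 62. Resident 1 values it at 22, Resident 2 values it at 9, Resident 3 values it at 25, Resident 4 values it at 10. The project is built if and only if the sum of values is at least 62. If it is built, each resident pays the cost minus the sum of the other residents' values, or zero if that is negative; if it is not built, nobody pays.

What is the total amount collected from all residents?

50

Total value 66 ≥ cost 62, so it is built.
Resident 1: others sum to 44; max(0, 62 - 44) = 18.
Resident 2: others sum to 57; max(0, 62 - 57) = 5.
Resident 3: others sum to 41; max(0, 62 - 41) = 21.
Resident 4: others sum to 56; max(0, 62 - 56) = 6.
Total collected = 18 + 5 + 21 + 6 = 50.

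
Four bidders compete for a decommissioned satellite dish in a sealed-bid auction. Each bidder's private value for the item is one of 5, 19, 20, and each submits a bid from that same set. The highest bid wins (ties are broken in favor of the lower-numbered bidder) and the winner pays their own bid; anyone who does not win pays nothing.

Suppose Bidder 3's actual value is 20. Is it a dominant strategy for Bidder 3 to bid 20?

Consider the case where Bidder 1 bids 5, Bidder 2 bids 5 and Bidder 4 bids 5.
Truthful bid 20: wins, pays 20, utility 20 - 20 = 0.
Bid 19 instead: wins, pays 19, utility 20 - 19 = 1.
Since 1 > 0, bidding 19 is strictly better here, so truthful bidding is not dominant.

No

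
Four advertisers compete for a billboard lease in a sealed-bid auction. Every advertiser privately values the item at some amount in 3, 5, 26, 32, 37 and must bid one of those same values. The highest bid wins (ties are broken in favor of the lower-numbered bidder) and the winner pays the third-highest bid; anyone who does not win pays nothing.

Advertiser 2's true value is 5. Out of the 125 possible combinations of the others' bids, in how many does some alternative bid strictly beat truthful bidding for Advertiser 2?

9

Others bid (3, 3, 26): truth gives 0; bid 26 gives 2 > 0. Violating.
Others bid (3, 3, 32): truth gives 0; bid 32 gives 2 > 0. Violating.
Others bid (3, 3, 37): truth gives 0; bid 37 gives 2 > 0. Violating.
Others bid (3, 26, 3): truth gives 0; bid 26 gives 2 > 0. Violating.
Others bid (3, 3, 3): truth gives 2; no alternative beats it.
Others bid (3, 3, 5): truth gives 2; no alternative beats it.
(Checking all 125 profiles: 9 have a profitable deviation, 116 do not.)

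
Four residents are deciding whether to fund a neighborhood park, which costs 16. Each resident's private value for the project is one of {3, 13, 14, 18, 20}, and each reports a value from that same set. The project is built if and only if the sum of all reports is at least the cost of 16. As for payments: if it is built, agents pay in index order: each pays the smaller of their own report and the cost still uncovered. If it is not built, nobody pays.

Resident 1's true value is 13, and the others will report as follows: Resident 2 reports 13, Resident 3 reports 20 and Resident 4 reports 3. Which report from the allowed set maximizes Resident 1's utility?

Report 3: project built, pays 3, utility 13 - 3 = 10.
Report 13: project built, pays 13, utility 13 - 13 = 0.
Report 14: project built, pays 14, utility 13 - 14 = -1.
Report 18: project built, pays 16, utility 13 - 16 = -3.
Report 20: project built, pays 16, utility 13 - 16 = -3.
The best choice is 3 with utility 10.

3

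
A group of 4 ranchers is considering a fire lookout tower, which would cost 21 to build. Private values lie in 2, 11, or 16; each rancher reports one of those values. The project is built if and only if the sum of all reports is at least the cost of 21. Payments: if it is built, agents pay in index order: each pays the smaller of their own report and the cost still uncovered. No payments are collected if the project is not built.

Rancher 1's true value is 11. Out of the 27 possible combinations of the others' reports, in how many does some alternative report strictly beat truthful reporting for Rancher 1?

Others report (2, 2, 16): truth gives 0; report 2 gives 9 > 0. Violating.
Others report (2, 11, 11): truth gives 0; report 2 gives 9 > 0. Violating.
Others report (2, 11, 16): truth gives 0; report 2 gives 9 > 0. Violating.
Others report (2, 16, 2): truth gives 0; report 2 gives 9 > 0. Violating.
Others report (2, 2, 2): truth gives 0; no alternative beats it.
Others report (2, 2, 11): truth gives 0; no alternative beats it.
(Checking all 27 profiles: 23 have a profitable deviation, 4 do not.)

23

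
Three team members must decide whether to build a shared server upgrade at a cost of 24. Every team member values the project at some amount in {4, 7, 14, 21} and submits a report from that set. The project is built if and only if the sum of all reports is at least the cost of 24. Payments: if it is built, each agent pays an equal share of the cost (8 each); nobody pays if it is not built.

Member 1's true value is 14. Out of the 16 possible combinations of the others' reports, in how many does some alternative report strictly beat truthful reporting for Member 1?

Others report (4, 4): truth gives 0; report 21 gives 6 > 0. Violating.
Others report (4, 7): truth gives 6; no alternative beats it.
Others report (4, 14): truth gives 6; no alternative beats it.
(Checking all 16 profiles: 1 has a profitable deviation, 15 do not.)

1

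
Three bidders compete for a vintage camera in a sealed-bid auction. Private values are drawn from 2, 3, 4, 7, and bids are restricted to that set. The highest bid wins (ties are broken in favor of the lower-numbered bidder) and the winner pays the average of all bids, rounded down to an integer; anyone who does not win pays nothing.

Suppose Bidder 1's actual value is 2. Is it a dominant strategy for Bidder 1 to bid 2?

Check each profile of the others' bids and compare truth against every alternative bid.
Others bid (3, 3): truth gives 0, best alternative gives -1.
Others bid (2, 2): truth gives 0, best alternative gives 0.
Others bid (2, 3): truth gives 0, best alternative gives 0.
Others bid (2, 4): truth gives 0, best alternative gives 0.
Others bid (2, 7): truth gives 0, best alternative gives 0.
Others bid (3, 2): truth gives 0, best alternative gives 0.
(Remaining 10 profiles checked similarly; truth is weakly best in each.)
In every case the truthful bid is at least as good as any alternative, so it is a dominant strategy.

Yes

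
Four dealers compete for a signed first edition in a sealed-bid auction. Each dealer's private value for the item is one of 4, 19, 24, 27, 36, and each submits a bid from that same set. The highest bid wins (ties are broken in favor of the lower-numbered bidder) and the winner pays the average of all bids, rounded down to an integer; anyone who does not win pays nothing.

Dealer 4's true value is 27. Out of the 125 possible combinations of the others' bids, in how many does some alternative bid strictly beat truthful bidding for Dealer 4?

35

Others bid (4, 4, 4): truth gives 18; bid 19 gives 20 > 18. Violating.
Others bid (4, 4, 19): truth gives 14; bid 24 gives 15 > 14. Violating.
Others bid (4, 4, 27): truth gives 0; bid 36 gives 10 > 0. Violating.
Others bid (4, 19, 4): truth gives 14; bid 24 gives 15 > 14. Violating.
Others bid (4, 4, 24): truth gives 13; no alternative beats it.
Others bid (4, 4, 36): truth gives 0; no alternative beats it.
(Checking all 125 profiles: 35 have a profitable deviation, 90 do not.)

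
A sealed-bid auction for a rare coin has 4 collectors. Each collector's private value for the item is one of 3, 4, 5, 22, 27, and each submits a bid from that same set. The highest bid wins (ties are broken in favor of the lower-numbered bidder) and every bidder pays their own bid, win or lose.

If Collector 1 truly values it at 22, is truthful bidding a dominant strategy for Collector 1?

Consider the case where Collector 2 bids 3, Collector 3 bids 3 and Collector 4 bids 3.
Truthful bid 22: wins, pays 22, utility 22 - 22 = 0.
Bid 3 instead: wins, pays 3, utility 22 - 3 = 19.
Since 19 > 0, bidding 3 is strictly better here, so truthful bidding is not dominant.

No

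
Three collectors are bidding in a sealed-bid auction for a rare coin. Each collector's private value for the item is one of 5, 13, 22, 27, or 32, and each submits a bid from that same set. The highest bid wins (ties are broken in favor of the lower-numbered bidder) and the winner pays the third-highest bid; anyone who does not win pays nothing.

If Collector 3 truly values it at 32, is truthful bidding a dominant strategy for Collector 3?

Check each profile of the others' bids and compare truth against every alternative bid.
Others bid (5, 27): truth gives 27, best alternative gives 0.
Others bid (27, 5): truth gives 27, best alternative gives 0.
Others bid (13, 27): truth gives 19, best alternative gives 0.
Others bid (27, 13): truth gives 19, best alternative gives 0.
Others bid (22, 27): truth gives 10, best alternative gives 0.
Others bid (27, 22): truth gives 10, best alternative gives 0.
(Remaining 19 profiles checked similarly; truth is weakly best in each.)
In every case the truthful bid is at least as good as any alternative, so it is a dominant strategy.

Yes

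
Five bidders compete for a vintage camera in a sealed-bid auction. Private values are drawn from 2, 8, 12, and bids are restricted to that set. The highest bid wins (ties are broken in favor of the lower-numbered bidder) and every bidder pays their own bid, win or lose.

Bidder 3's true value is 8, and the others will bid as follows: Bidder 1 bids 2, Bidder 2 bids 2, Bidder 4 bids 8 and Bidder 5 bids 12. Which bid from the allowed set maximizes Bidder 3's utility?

2

Bid 2: loses but pays 2, utility -2.
Bid 8: loses but pays 8, utility -8.
Bid 12: wins, pays 12, utility 8 - 12 = -4.
The best choice is 2 with utility -2.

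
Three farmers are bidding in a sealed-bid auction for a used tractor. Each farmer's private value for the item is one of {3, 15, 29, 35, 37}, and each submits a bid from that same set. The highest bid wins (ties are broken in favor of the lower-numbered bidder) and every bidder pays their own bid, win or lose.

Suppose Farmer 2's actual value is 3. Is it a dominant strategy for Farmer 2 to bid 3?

Yes

Check each profile of the others' bids and compare truth against every alternative bid.
Others bid (3, 29): truth gives -3, best alternative gives -15.
Others bid (3, 35): truth gives -3, best alternative gives -15.
Others bid (3, 37): truth gives -3, best alternative gives -15.
Others bid (15, 3): truth gives -3, best alternative gives -15.
Others bid (15, 15): truth gives -3, best alternative gives -15.
Others bid (15, 29): truth gives -3, best alternative gives -15.
(Remaining 19 profiles checked similarly; truth is weakly best in each.)
In every case the truthful bid is at least as good as any alternative, so it is a dominant strategy.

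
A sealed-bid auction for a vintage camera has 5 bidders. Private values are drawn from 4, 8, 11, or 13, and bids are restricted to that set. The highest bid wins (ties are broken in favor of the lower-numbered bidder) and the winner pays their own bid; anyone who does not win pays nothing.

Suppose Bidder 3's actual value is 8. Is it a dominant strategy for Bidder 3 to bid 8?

Check each profile of the others' bids and compare truth against every alternative bid.
Others bid (4, 4, 4, 4): truth gives 0, best alternative gives 0.
Others bid (4, 4, 4, 8): truth gives 0, best alternative gives 0.
Others bid (4, 4, 4, 11): truth gives 0, best alternative gives 0.
Others bid (4, 4, 4, 13): truth gives 0, best alternative gives 0.
Others bid (4, 4, 8, 4): truth gives 0, best alternative gives 0.
Others bid (4, 4, 8, 8): truth gives 0, best alternative gives 0.
(Remaining 250 profiles checked similarly; truth is weakly best in each.)
In every case the truthful bid is at least as good as any alternative, so it is a dominant strategy.

Yes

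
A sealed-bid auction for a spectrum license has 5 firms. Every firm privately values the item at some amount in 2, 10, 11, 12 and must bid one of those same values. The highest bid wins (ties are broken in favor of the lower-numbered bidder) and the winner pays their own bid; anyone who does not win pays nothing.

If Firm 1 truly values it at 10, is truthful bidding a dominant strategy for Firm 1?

Consider the case where Firm 2 bids 2, Firm 3 bids 2, Firm 4 bids 2 and Firm 5 bids 2.
Truthful bid 10: wins, pays 10, utility 10 - 10 = 0.
Bid 2 instead: wins, pays 2, utility 10 - 2 = 8.
Since 8 > 0, bidding 2 is strictly better here, so truthful bidding is not dominant.

No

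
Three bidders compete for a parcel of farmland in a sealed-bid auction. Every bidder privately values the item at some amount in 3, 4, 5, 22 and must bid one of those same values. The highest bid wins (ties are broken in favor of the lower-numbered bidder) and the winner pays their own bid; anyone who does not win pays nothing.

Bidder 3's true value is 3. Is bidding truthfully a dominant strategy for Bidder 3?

Check each profile of the others' bids and compare truth against every alternative bid.
Others bid (3, 3): truth gives 0, best alternative gives -1.
Others bid (3, 4): truth gives 0, best alternative gives 0.
Others bid (3, 5): truth gives 0, best alternative gives 0.
Others bid (3, 22): truth gives 0, best alternative gives 0.
Others bid (4, 3): truth gives 0, best alternative gives 0.
Others bid (4, 4): truth gives 0, best alternative gives 0.
(Remaining 10 profiles checked similarly; truth is weakly best in each.)
In every case the truthful bid is at least as good as any alternative, so it is a dominant strategy.

Yes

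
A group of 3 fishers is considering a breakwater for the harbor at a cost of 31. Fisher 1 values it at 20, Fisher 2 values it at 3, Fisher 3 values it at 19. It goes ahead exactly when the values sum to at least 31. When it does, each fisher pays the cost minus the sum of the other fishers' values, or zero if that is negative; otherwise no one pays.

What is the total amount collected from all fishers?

17

Total value 42 ≥ cost 31, so it is built.
Fisher 1: others sum to 22; max(0, 31 - 22) = 9.
Fisher 2: others sum to 39; max(0, 31 - 39) = 0.
Fisher 3: others sum to 23; max(0, 31 - 23) = 8.
Total collected = 9 + 0 + 8 = 17.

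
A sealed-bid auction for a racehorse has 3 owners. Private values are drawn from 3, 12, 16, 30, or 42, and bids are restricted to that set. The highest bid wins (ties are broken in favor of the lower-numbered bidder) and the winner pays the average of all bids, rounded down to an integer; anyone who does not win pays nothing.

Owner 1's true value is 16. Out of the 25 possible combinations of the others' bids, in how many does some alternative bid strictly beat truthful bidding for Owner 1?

Others bid (3, 3): truth gives 9; bid 3 gives 13 > 9. Violating.
Others bid (3, 12): truth gives 6; bid 12 gives 7 > 6. Violating.
Others bid (12, 3): truth gives 6; bid 12 gives 7 > 6. Violating.
Others bid (12, 12): truth gives 3; bid 12 gives 4 > 3. Violating.
Others bid (3, 16): truth gives 5; no alternative beats it.
Others bid (3, 30): truth gives 0; no alternative beats it.
(Checking all 25 profiles: 4 have a profitable deviation, 21 do not.)

4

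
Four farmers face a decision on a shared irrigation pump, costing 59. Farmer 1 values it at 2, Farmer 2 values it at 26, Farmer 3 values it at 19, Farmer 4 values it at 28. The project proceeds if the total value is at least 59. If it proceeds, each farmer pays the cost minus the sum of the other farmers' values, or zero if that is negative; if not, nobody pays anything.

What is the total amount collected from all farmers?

Total value 75 ≥ cost 59, so it is built.
Farmer 1: others sum to 73; max(0, 59 - 73) = 0.
Farmer 2: others sum to 49; max(0, 59 - 49) = 10.
Farmer 3: others sum to 56; max(0, 59 - 56) = 3.
Farmer 4: others sum to 47; max(0, 59 - 47) = 12.
Total collected = 0 + 10 + 3 + 12 = 25.

25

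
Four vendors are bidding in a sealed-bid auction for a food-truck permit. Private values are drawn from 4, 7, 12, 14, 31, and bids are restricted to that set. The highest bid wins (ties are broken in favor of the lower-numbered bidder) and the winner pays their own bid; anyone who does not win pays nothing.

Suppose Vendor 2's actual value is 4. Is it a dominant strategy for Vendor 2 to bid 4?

Check each profile of the others' bids and compare truth against every alternative bid.
Others bid (4, 4, 4): truth gives 0, best alternative gives -3.
Others bid (4, 4, 7): truth gives 0, best alternative gives -3.
Others bid (4, 7, 4): truth gives 0, best alternative gives -3.
Others bid (4, 7, 7): truth gives 0, best alternative gives -3.
Others bid (4, 4, 12): truth gives 0, best alternative gives 0.
Others bid (4, 4, 14): truth gives 0, best alternative gives 0.
(Remaining 119 profiles checked similarly; truth is weakly best in each.)
In every case the truthful bid is at least as good as any alternative, so it is a dominant strategy.

Yes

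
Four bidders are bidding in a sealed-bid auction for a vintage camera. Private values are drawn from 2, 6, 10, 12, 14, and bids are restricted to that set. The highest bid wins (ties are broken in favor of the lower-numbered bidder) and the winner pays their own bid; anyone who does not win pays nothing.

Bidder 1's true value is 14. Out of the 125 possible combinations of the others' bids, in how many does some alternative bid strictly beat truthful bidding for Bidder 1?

64

Others bid (2, 2, 2): truth gives 0; bid 2 gives 12 > 0. Violating.
Others bid (2, 2, 6): truth gives 0; bid 6 gives 8 > 0. Violating.
Others bid (2, 2, 10): truth gives 0; bid 10 gives 4 > 0. Violating.
Others bid (2, 2, 12): truth gives 0; bid 12 gives 2 > 0. Violating.
Others bid (2, 2, 14): truth gives 0; no alternative beats it.
Others bid (2, 6, 14): truth gives 0; no alternative beats it.
(Checking all 125 profiles: 64 have a profitable deviation, 61 do not.)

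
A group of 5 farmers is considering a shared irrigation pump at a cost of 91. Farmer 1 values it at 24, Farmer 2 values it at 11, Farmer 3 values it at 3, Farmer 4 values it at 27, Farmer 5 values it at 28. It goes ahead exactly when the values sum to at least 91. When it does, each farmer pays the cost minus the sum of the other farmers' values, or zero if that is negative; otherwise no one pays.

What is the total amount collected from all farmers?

83

Total value 93 ≥ cost 91, so it is built.
Farmer 1: others sum to 69; max(0, 91 - 69) = 22.
Farmer 2: others sum to 82; max(0, 91 - 82) = 9.
Farmer 3: others sum to 90; max(0, 91 - 90) = 1.
Farmer 4: others sum to 66; max(0, 91 - 66) = 25.
Farmer 5: others sum to 65; max(0, 91 - 65) = 26.
Total collected = 22 + 9 + 1 + 25 + 26 = 83.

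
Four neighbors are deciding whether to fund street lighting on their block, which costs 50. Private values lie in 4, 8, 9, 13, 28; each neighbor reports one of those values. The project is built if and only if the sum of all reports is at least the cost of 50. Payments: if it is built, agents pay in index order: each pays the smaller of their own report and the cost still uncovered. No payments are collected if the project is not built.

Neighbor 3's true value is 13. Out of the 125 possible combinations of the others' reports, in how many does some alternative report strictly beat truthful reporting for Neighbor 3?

Others report (4, 9, 28): truth gives 0; report 9 gives 4 > 0. Violating.
Others report (4, 13, 28): truth gives 0; report 8 gives 5 > 0. Violating.
Others report (4, 28, 9): truth gives 0; report 9 gives 4 > 0. Violating.
Others report (4, 28, 13): truth gives 0; report 8 gives 5 > 0. Violating.
Others report (4, 4, 4): truth gives 0; no alternative beats it.
Others report (4, 4, 8): truth gives 0; no alternative beats it.
(Checking all 125 profiles: 47 have a profitable deviation, 78 do not.)

47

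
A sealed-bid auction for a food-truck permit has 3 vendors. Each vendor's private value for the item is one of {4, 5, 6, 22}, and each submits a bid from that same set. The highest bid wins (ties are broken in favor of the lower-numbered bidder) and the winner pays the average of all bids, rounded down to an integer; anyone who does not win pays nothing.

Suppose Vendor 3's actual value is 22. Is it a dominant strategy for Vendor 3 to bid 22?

No

Consider the case where Vendor 1 bids 4 and Vendor 2 bids 4.
Truthful bid 22: wins, pays 10, utility 22 - 10 = 12.
Bid 5 instead: wins, pays 4, utility 22 - 4 = 18.
Since 18 > 12, bidding 5 is strictly better here, so truthful bidding is not dominant.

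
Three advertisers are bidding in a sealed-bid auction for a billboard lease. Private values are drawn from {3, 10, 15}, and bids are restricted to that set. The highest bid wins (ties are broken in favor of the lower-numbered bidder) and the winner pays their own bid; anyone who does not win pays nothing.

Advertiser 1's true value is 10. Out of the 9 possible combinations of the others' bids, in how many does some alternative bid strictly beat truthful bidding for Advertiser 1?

Others bid (3, 3): truth gives 0; bid 3 gives 7 > 0. Violating.
Others bid (3, 10): truth gives 0; no alternative beats it.
Others bid (3, 15): truth gives 0; no alternative beats it.
(Checking all 9 profiles: 1 has a profitable deviation, 8 do not.)

1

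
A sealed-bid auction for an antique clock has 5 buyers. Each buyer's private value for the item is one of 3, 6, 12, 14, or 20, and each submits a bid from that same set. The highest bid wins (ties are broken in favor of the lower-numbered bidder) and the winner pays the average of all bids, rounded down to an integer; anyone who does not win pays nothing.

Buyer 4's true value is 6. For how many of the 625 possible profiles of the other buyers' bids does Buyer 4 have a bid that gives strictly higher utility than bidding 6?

Others bid (3, 3, 6, 3): truth gives 0; bid 12 gives 1 > 0. Violating.
Others bid (3, 6, 3, 3): truth gives 0; bid 12 gives 1 > 0. Violating.
Others bid (6, 3, 3, 3): truth gives 0; bid 12 gives 1 > 0. Violating.
Others bid (3, 3, 3, 3): truth gives 3; no alternative beats it.
Others bid (3, 3, 3, 6): truth gives 2; no alternative beats it.
(Checking all 625 profiles: 3 have a profitable deviation, 622 do not.)

3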